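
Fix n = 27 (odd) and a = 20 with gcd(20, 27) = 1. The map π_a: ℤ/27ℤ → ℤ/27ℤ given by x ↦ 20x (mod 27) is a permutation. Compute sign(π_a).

Orbit of 26 under x↦20x: [26, 7, 5, 19, 2, 13, 17]… (length divides ord_27(20)).
π_20 has 4 disjoint cycles with lengths [18, 6, 2, 1] on {0,…,26}.
4 cycles on 27: each ℓ→(−1)^(ℓ−1), product (−1)^23 = -1.
Via Zolotarev, sign(π_{20}) = (20|27) = -1.

-1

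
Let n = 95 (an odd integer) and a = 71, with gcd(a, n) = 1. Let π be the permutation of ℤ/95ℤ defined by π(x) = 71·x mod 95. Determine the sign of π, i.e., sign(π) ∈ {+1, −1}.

Orbit of 1 under x↦71x: [1, 71, 6, 46, 36, 86, 26]… (length divides ord_95(71)).
π_71 has 10 disjoint cycles with lengths [18, 18, 18, 18, 18, 1, 1, 1, 1, 1] on {0,…,94}.
With 10 cycles on 95 points, sign = (−1)^{95−10} = -1.
Check: (71/95) = -1 by Zolotarev.

-1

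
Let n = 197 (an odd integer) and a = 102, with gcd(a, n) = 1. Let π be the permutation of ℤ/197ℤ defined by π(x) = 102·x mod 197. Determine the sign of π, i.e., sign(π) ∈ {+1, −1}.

-1

Orbit of 108 under x↦102x: [108, 181, 141, 1, 102, 160, 166]… (length divides ord_197(102)).
Decompose π into cycles: lengths [196, 1] (2 cycles, including the fixed point 0).
sign(π) = (−1)^{n − #cycles} = (−1)^{197−2} = (−1)^195 = -1.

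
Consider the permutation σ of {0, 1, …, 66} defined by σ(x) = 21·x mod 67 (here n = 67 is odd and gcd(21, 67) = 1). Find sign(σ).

Start at x=49: 49 → 24 → 35 → 65 → 25 → 56 → 37 → … (one orbit).
3 cycles of lengths [33, 33, 1].
sign(π) = (−1)^{n − #cycles} = (−1)^{67−3} = (−1)^64 = +1.
Check: (21/67) = +1 by Zolotarev.

+1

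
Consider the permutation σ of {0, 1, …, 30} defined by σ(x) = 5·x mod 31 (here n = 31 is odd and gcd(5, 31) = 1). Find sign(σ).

Start at x=25: 25 → 1 → 5 → 25 (one orbit).
The orbit structure of x ↦ 5x mod 31: 11 orbits of sizes [3, 3, 3, 3, 3, 3, 3, 3, 3, 3, 1].
sign(π) = (−1)^{n − #cycles} = (−1)^{31−11} = (−1)^20 = +1.
Zolotarev: (5|31) = +1, matching the cycle-count sign.

+1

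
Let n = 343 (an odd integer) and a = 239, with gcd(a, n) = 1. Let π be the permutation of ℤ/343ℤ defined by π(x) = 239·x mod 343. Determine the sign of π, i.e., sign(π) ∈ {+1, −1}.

Start at x=64: 64 → 204 → 50 → 288 → 232 → 225 → 267 → … (one orbit).
19 cycles of lengths [49, 49, 49, 49, 49, 49, 7, 7, 7, 7, 7, 7, 1, 1, 1, 1, 1, 1, 1].
19 cycles on 343: each ℓ→(−1)^(ℓ−1), product (−1)^324 = +1.

+1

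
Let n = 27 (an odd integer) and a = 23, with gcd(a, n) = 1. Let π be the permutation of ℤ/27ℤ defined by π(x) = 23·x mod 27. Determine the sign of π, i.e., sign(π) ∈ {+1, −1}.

-1

Orbit of 26 under x↦23x: [26, 4, 11, 10, 14, 25, 8]… (length divides ord_27(23)).
The orbit structure of x ↦ 23x mod 27: 4 orbits of sizes [18, 6, 2, 1].
4 cycles on 27: each ℓ→(−1)^(ℓ−1), product (−1)^23 = -1.
Zolotarev: (23|27) = -1, matching the cycle-count sign.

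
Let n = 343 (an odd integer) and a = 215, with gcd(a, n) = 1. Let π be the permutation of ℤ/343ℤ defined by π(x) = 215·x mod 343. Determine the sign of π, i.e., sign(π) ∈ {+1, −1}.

Start at x=264: 264 → 165 → 146 → 177 → 325 → 246 → 68 → … (one orbit).
Cycle type of π: 42×7 + 6×8 + 1; total 16 cycles.
With 16 cycles on 343 points, sign = (−1)^{343−16} = -1.
Via Zolotarev, sign(π_{215}) = (215|343) = -1.

-1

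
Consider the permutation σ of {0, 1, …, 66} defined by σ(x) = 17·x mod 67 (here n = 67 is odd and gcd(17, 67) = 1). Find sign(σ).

+1

Trace 60: π^k(60) = [60, 15, 54, 47, 62, 49, 29] for k=0..6.
Decompose π into cycles: lengths [33, 33, 1] (3 cycles, including the fixed point 0).
Σ(ℓ_i−1) = 67−3 = 64; sign = (−1)^64 = +1.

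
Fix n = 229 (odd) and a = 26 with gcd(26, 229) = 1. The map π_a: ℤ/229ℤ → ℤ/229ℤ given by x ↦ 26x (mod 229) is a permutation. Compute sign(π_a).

Orbit of 15 under x↦26x: [15, 161, 64, 61, 212, 16, 187]… (length divides ord_229(26)).
Cycle lengths of π_26 on ℤ/229ℤ: [38, 38, 38, 38, 38, 38, 1]; 7 cycles in total.
229 − 7 = 222 transpositions; sign(π) = (−1)^222 = +1.
Via Zolotarev, sign(π_{26}) = (26|229) = +1.

+1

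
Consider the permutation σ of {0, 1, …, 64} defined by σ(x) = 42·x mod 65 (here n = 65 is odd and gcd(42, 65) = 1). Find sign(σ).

Orbit of 14 under x↦42x: [14, 3, 61, 27, 29, 48, 1]… (length divides ord_65(42)).
π_42 has 10 disjoint cycles with lengths [12, 12, 12, 12, 4, 3, 3, 3, 3, 1] on {0,…,64}.
10 cycles on 65: each ℓ→(−1)^(ℓ−1), product (−1)^55 = -1.
Zolotarev: (42|65) = -1, matching the cycle-count sign.

-1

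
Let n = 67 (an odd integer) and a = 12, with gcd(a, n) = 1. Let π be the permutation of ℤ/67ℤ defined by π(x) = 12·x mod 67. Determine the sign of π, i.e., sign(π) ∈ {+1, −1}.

Start at x=7: 7 → 17 → 3 → 36 → 30 → 25 → 32 → … (one orbit).
The orbit structure of x ↦ 12x mod 67: 2 orbits of sizes [66, 1].
n − c = 67 − 2 = 65; sign = (−1)^65 = -1.
Check: (12/67) = -1 by Zolotarev.

-1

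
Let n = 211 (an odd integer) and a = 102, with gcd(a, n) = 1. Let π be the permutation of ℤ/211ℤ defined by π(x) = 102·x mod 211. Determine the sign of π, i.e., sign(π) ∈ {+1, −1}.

Orbit of 11 under x↦102x: [11, 67, 82, 135, 55, 124, 199]… (length divides ord_211(102)).
Cycle lengths of π_102 on ℤ/211ℤ: [70, 70, 70, 1]; 4 cycles in total.
4 cycles on 211: each ℓ→(−1)^(ℓ−1), product (−1)^207 = -1.
Via Zolotarev, sign(π_{102}) = (102|211) = -1.

-1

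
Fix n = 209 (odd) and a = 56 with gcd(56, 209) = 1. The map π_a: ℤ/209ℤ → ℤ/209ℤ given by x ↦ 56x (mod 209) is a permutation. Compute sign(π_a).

-1

Orbit of 1 under x↦56x: [1, 56]… (length divides ord_209(56)).
The orbit structure of x ↦ 56x mod 209: 110 orbits of sizes [2, 2, 2, 2, 2, 2, 2, 2, 2, 2, 2, 2, 2, 2, 2, 2, 2, 2, 2, 2, 2, 2, 2, 2, 2, 2, 2, 2, 2, 2, 2, 2, 2, 2, 2, 2, 2, 2, 2, 2, 2, 2, 2, 2, 2, 2, 2, 2, 2, 2, 2, 2, 2, 2, 2, 2, 2, 2, 2, 2, 2, 2, 2, 2, 2, 2, 2, 2, 2, 2, 2, 2, 2, 2, 2, 2, 2, 2, 2, 2, 2, 2, 2, 2, 2, 2, 2, 2, 2, 2, 2, 2, 2, 2, 2, 2, 2, 2, 2, 1, 1, 1, 1, 1, 1, 1, 1, 1, 1, 1].
110 cycles on 209: each ℓ→(−1)^(ℓ−1), product (−1)^99 = -1.
(56|209)_J = -1 (Zolotarev's lemma cross-check).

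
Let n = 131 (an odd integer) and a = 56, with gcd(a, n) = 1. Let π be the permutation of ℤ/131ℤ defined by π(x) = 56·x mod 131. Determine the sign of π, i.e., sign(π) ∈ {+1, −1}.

-1

Start at x=70: 70 → 121 → 95 → 80 → 26 → 15 → 54 → … (one orbit).
Decompose π into cycles: lengths [130, 1] (2 cycles, including the fixed point 0).
131 − 2 = 129 transpositions; sign(π) = (−1)^129 = -1.
The Jacobi symbol (56|131) = -1 (Zolotarev) agrees.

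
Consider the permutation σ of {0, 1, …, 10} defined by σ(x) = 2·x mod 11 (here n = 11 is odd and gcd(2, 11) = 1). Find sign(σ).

Trace 10: π^k(10) = [10, 9, 7, 3, 6, 1, 2] for k=0..6.
Decompose π into cycles: lengths [10, 1] (2 cycles, including the fixed point 0).
2 cycles on 11: each ℓ→(−1)^(ℓ−1), product (−1)^9 = -1.
Check: (2/11) = -1 by Zolotarev.

-1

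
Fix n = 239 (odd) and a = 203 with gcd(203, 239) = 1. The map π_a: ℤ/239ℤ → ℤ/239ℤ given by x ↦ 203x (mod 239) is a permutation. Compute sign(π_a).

-1

Trace 111: π^k(111) = [111, 67, 217, 75, 168, 166, 238] for k=0..6.
8 cycles of lengths [34, 34, 34, 34, 34, 34, 34, 1].
8 cycles on 239: each ℓ→(−1)^(ℓ−1), product (−1)^231 = -1.
(203|239)_J = -1 (Zolotarev's lemma cross-check).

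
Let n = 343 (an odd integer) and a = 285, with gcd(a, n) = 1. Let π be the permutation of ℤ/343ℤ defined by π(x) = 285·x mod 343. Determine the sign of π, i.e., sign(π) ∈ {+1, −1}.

-1

Trace 284: π^k(284) = [284, 335, 121, 185, 246, 138, 228] for k=0..6.
4 cycles of lengths [294, 42, 6, 1].
Σ(ℓ_i−1) = 343−4 = 339; sign = (−1)^339 = -1.
(285|343)_J = -1 (Zolotarev's lemma cross-check).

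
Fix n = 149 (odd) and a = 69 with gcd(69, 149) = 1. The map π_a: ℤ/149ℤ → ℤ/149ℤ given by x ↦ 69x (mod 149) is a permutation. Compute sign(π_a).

+1

Trace 7: π^k(7) = [7, 36, 100, 46, 45, 125, 132] for k=0..6.
Decompose π into cycles: lengths [74, 74, 1] (3 cycles, including the fixed point 0).
With 3 cycles on 149 points, sign = (−1)^{149−3} = +1.
(69|149)_J = +1 (Zolotarev's lemma cross-check).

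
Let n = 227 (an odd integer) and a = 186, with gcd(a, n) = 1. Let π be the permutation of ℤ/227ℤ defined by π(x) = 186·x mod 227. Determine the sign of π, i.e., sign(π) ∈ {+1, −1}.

+1

Trace 74: π^k(74) = [74, 144, 225, 82, 43, 53, 97] for k=0..6.
Decompose π into cycles: lengths [113, 113, 1] (3 cycles, including the fixed point 0).
Σ(ℓ_i−1) = 227−3 = 224; sign = (−1)^224 = +1.
(186|227)_J = +1 (Zolotarev's lemma cross-check).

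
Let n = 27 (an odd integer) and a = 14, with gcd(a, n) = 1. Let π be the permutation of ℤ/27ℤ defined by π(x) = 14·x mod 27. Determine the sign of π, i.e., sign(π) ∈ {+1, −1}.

-1

Orbit of 19 under x↦14x: [19, 23, 25, 26, 13, 20, 10]… (length divides ord_27(14)).
Cycle lengths of π_14 on ℤ/27ℤ: [18, 6, 2, 1]; 4 cycles in total.
sign(π) = (−1)^{n − #cycles} = (−1)^{27−4} = (−1)^23 = -1.
Check: (14/27) = -1 by Zolotarev.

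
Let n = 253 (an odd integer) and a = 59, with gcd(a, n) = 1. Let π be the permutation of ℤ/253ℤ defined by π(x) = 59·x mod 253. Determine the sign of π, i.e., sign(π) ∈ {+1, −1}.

Trace 81: π^k(81) = [81, 225, 119, 190, 78, 48, 49] for k=0..6.
9 cycles of lengths [55, 55, 55, 55, 11, 11, 5, 5, 1].
n − c = 253 − 9 = 244; sign = (−1)^244 = +1.
(59|253)_J = +1 (Zolotarev's lemma cross-check).

+1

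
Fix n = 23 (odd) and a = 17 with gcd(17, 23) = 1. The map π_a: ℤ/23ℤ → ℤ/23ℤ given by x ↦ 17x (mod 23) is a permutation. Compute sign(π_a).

Trace 2: π^k(2) = [2, 11, 3, 5, 16, 19, 1] for k=0..6.
Cycle type of π: 22 + 1; total 2 cycles.
Σ(ℓ_i−1) = 23−2 = 21; sign = (−1)^21 = -1.

-1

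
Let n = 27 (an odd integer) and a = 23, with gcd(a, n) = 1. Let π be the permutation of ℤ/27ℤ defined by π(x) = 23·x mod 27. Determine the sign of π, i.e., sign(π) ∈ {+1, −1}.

Start at x=2: 2 → 19 → 5 → 7 → 26 → 4 → 11 → … (one orbit).
4 cycles of lengths [18, 6, 2, 1].
n − c = 27 − 4 = 23; sign = (−1)^23 = -1.
Check: (23/27) = -1 by Zolotarev.

-1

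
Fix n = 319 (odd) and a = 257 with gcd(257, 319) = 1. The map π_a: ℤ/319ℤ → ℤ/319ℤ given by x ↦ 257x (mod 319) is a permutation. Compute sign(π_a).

+1

Orbit of 284 under x↦257x: [284, 256, 78, 268, 291, 141, 190]… (length divides ord_319(257)).
Cycle type of π: 35×8 + 7×4 + 5×2 + 1; total 15 cycles.
With 15 cycles on 319 points, sign = (−1)^{319−15} = +1.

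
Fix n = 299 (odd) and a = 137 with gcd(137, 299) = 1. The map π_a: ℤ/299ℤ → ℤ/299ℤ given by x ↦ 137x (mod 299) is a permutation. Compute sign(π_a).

+1

Trace 206: π^k(206) = [206, 116, 45, 185, 229, 277, 275] for k=0..6.
π_137 has 35 disjoint cycles with lengths [12, 12, 12, 12, 12, 12, 12, 12, 12, 12, 12, 12, 12, 12, 12, 12, 12, 12, 12, 12, 12, 12, 12, 2, 2, 2, 2, 2, 2, 2, 2, 2, 2, 2, 1] on {0,…,298}.
With 35 cycles on 299 points, sign = (−1)^{299−35} = +1.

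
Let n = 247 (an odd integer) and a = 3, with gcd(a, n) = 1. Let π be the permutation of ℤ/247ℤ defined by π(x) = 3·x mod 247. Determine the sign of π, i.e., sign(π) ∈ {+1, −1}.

-1

Orbit of 185 under x↦3x: [185, 61, 183, 55, 165, 1, 3]… (length divides ord_247(3)).
18 cycles of lengths [18, 18, 18, 18, 18, 18, 18, 18, 18, 18, 18, 18, 18, 3, 3, 3, 3, 1].
n − c = 247 − 18 = 229; sign = (−1)^229 = -1.
Check: (3/247) = -1 by Zolotarev.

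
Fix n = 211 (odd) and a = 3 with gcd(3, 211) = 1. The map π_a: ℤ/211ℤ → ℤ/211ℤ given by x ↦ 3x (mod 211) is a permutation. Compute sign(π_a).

Orbit of 164 under x↦3x: [164, 70, 210, 208, 202, 184, 130]… (length divides ord_211(3)).
The orbit structure of x ↦ 3x mod 211: 2 orbits of sizes [210, 1].
sign(π) = (−1)^{n − #cycles} = (−1)^{211−2} = (−1)^209 = -1.
Check: (3/211) = -1 by Zolotarev.

-1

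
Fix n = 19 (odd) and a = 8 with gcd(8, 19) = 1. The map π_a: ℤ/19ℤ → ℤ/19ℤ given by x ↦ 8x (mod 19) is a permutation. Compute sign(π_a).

-1

Orbit of 8 under x↦8x: [8, 7, 18, 11, 12, 1]… (length divides ord_19(8)).
π_8 has 4 disjoint cycles with lengths [6, 6, 6, 1] on {0,…,18}.
4 cycles on 19: each ℓ→(−1)^(ℓ−1), product (−1)^15 = -1.
The Jacobi symbol (8|19) = -1 (Zolotarev) agrees.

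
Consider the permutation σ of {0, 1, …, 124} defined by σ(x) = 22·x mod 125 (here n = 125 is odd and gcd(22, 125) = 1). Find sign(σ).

Trace 108: π^k(108) = [108, 1, 22, 109, 23, 6, 7] for k=0..6.
4 cycles of lengths [100, 20, 4, 1].
125 − 4 = 121 transpositions; sign(π) = (−1)^121 = -1.
Zolotarev: (22|125) = -1, matching the cycle-count sign.

-1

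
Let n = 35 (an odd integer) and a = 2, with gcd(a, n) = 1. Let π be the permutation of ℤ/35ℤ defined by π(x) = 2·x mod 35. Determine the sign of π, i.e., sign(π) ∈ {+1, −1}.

Trace 2: π^k(2) = [2, 4, 8, 16, 32, 29, 23] for k=0..6.
Cycle lengths of π_2 on ℤ/35ℤ: [12, 12, 4, 3, 3, 1]; 6 cycles in total.
35 − 6 = 29 transpositions; sign(π) = (−1)^29 = -1.
(2|35)_J = -1 (Zolotarev's lemma cross-check).

-1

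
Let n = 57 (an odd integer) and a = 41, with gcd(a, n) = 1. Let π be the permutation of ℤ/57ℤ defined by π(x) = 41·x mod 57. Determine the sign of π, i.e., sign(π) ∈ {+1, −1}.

+1

Orbit of 16 under x↦41x: [16, 29, 49, 14, 4, 50, 55]… (length divides ord_57(41)).
Cycle type of π: 18×3 + 2 + 1; total 5 cycles.
With 5 cycles on 57 points, sign = (−1)^{57−5} = +1.
Zolotarev: (41|57) = +1, matching the cycle-count sign.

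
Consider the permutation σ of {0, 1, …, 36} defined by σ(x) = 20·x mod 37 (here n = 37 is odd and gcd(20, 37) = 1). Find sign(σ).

Orbit of 11 under x↦20x: [11, 35, 34, 14, 21, 13, 1]… (length divides ord_37(20)).
The orbit structure of x ↦ 20x mod 37: 2 orbits of sizes [36, 1].
Σ(ℓ_i−1) = 37−2 = 35; sign = (−1)^35 = -1.

-1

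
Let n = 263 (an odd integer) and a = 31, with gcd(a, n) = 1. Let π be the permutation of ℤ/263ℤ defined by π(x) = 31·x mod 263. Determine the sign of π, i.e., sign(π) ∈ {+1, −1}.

+1

Start at x=95: 95 → 52 → 34 → 2 → 62 → 81 → 144 → … (one orbit).
π_31 has 3 disjoint cycles with lengths [131, 131, 1] on {0,…,262}.
Σ(ℓ_i−1) = 263−3 = 260; sign = (−1)^260 = +1.
Check: (31/263) = +1 by Zolotarev.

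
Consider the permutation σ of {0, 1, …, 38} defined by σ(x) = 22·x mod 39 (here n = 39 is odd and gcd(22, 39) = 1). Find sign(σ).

Trace 22: π^k(22) = [22, 16, 1] for k=0..2.
Cycle lengths of π_22 on ℤ/39ℤ: [3, 3, 3, 3, 3, 3, 3, 3, 3, 3, 3, 3, 1, 1, 1]; 15 cycles in total.
n − c = 39 − 15 = 24; sign = (−1)^24 = +1.
Check: (22/39) = +1 by Zolotarev.

+1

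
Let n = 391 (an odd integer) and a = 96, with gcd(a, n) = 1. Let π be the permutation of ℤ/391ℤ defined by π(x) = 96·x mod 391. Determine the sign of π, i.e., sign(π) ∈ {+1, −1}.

-1

Orbit of 193 under x↦96x: [193, 151, 29, 47, 211, 315, 133]… (length divides ord_391(96)).
6 cycles of lengths [176, 176, 16, 11, 11, 1].
6 cycles on 391: each ℓ→(−1)^(ℓ−1), product (−1)^385 = -1.
Zolotarev: (96|391) = -1, matching the cycle-count sign.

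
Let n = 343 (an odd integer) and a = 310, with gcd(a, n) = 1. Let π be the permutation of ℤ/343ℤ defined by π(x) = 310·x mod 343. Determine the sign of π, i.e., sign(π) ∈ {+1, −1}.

Trace 16: π^k(16) = [16, 158, 274, 219, 319, 106, 275] for k=0..6.
π_310 has 7 disjoint cycles with lengths [147, 147, 21, 21, 3, 3, 1] on {0,…,342}.
Σ(ℓ_i−1) = 343−7 = 336; sign = (−1)^336 = +1.

+1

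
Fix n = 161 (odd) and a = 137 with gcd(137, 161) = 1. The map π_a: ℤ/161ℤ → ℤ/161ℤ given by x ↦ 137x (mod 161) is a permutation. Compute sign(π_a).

Orbit of 1 under x↦137x: [1, 137, 93, 22, 116, 114]… (length divides ord_161(137)).
The orbit structure of x ↦ 137x mod 161: 36 orbits of sizes [6, 6, 6, 6, 6, 6, 6, 6, 6, 6, 6, 6, 6, 6, 6, 6, 6, 6, 6, 6, 6, 6, 3, 3, 2, 2, 2, 2, 2, 2, 2, 2, 2, 2, 2, 1].
Σ(ℓ_i−1) = 161−36 = 125; sign = (−1)^125 = -1.
Zolotarev: (137|161) = -1, matching the cycle-count sign.

-1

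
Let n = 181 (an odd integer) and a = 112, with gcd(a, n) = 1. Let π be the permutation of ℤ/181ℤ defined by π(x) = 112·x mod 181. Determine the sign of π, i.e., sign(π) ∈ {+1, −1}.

Orbit of 132 under x↦112x: [132, 123, 20, 68, 14, 120, 46]… (length divides ord_181(112)).
Cycle lengths of π_112 on ℤ/181ℤ: [180, 1]; 2 cycles in total.
2 cycles on 181: each ℓ→(−1)^(ℓ−1), product (−1)^179 = -1.

-1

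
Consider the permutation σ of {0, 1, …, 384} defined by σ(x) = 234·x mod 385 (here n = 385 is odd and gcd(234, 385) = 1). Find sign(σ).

Start at x=256: 256 → 229 → 71 → 59 → 331 → 69 → 361 → … (one orbit).
Decompose π into cycles: lengths [30, 30, 30, 30, 30, 30, 30, 30, 30, 30, 10, 10, 10, 10, 6, 6, 6, 6, 6, 5, 5, 2, 2, 1] (24 cycles, including the fixed point 0).
Σ(ℓ_i−1) = 385−24 = 361; sign = (−1)^361 = -1.

-1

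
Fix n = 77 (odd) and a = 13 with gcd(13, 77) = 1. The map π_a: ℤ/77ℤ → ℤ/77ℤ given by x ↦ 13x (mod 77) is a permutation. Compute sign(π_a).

Orbit of 76 under x↦13x: [76, 64, 62, 36, 6, 1, 13]… (length divides ord_77(13)).
The orbit structure of x ↦ 13x mod 77: 11 orbits of sizes [10, 10, 10, 10, 10, 10, 10, 2, 2, 2, 1].
sign(π) = (−1)^{n − #cycles} = (−1)^{77−11} = (−1)^66 = +1.
Zolotarev: (13|77) = +1, matching the cycle-count sign.

+1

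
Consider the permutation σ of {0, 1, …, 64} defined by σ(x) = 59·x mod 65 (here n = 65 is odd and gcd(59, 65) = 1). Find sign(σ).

Trace 36: π^k(36) = [36, 44, 61, 24, 51, 19, 16] for k=0..6.
Cycle lengths of π_59 on ℤ/65ℤ: [12, 12, 12, 12, 12, 2, 2, 1]; 8 cycles in total.
65 − 8 = 57 transpositions; sign(π) = (−1)^57 = -1.
Check: (59/65) = -1 by Zolotarev.

-1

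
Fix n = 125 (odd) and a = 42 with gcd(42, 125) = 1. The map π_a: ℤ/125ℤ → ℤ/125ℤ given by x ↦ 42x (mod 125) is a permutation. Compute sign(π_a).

-1

Trace 56: π^k(56) = [56, 102, 34, 53, 101, 117, 39] for k=0..6.
Cycle type of π: 100 + 20 + 4 + 1; total 4 cycles.
125 − 4 = 121 transpositions; sign(π) = (−1)^121 = -1.
(42|125)_J = -1 (Zolotarev's lemma cross-check).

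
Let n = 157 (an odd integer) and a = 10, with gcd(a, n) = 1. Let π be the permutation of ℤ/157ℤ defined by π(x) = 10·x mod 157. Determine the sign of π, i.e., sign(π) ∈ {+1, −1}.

+1

Orbit of 56 under x↦10x: [56, 89, 105, 108, 138, 124, 141]… (length divides ord_157(10)).
Decompose π into cycles: lengths [78, 78, 1] (3 cycles, including the fixed point 0).
157 − 3 = 154 transpositions; sign(π) = (−1)^154 = +1.
(10|157)_J = +1 (Zolotarev's lemma cross-check).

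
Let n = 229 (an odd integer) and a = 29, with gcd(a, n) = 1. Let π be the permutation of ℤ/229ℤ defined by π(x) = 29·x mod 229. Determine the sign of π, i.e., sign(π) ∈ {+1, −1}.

-1

Start at x=74: 74 → 85 → 175 → 37 → 157 → 202 → 133 → … (one orbit).
Decompose π into cycles: lengths [228, 1] (2 cycles, including the fixed point 0).
Σ(ℓ_i−1) = 229−2 = 227; sign = (−1)^227 = -1.
Check: (29/229) = -1 by Zolotarev.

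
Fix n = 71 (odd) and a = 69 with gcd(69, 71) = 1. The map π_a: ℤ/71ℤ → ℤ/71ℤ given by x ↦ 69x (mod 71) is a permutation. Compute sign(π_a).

Trace 53: π^k(53) = [53, 36, 70, 2, 67, 8, 55] for k=0..6.
2 cycles of lengths [70, 1].
With 2 cycles on 71 points, sign = (−1)^{71−2} = -1.
The Jacobi symbol (69|71) = -1 (Zolotarev) agrees.

-1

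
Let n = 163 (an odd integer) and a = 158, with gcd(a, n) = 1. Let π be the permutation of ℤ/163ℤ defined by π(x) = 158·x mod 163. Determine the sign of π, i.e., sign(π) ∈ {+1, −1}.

Trace 104: π^k(104) = [104, 132, 155, 40, 126, 22, 53] for k=0..6.
Cycle type of π: 27×6 + 1; total 7 cycles.
sign(π) = (−1)^{n − #cycles} = (−1)^{163−7} = (−1)^156 = +1.
(158|163)_J = +1 (Zolotarev's lemma cross-check).

+1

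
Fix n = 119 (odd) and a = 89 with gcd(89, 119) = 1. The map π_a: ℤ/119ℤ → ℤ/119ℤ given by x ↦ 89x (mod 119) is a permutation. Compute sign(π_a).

Orbit of 55 under x↦89x: [55, 16, 115, 1, 89, 67, 13]… (length divides ord_119(89)).
14 cycles of lengths [12, 12, 12, 12, 12, 12, 12, 12, 6, 4, 4, 4, 4, 1].
sign(π) = (−1)^{n − #cycles} = (−1)^{119−14} = (−1)^105 = -1.
Zolotarev: (89|119) = -1, matching the cycle-count sign.

-1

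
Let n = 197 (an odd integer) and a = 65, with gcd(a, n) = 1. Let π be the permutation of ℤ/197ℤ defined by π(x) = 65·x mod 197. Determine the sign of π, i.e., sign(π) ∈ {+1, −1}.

+1

Orbit of 127 under x↦65x: [127, 178, 144, 101, 64, 23, 116]… (length divides ord_197(65)).
Cycle lengths of π_65 on ℤ/197ℤ: [98, 98, 1]; 3 cycles in total.
sign(π) = (−1)^{n − #cycles} = (−1)^{197−3} = (−1)^194 = +1.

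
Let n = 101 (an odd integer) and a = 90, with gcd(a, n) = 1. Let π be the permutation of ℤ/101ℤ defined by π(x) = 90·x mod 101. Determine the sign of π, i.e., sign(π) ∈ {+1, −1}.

-1

Orbit of 25 under x↦90x: [25, 28, 96, 55, 1, 90, 20]… (length divides ord_101(90)).
π_90 has 2 disjoint cycles with lengths [100, 1] on {0,…,100}.
n − c = 101 − 2 = 99; sign = (−1)^99 = -1.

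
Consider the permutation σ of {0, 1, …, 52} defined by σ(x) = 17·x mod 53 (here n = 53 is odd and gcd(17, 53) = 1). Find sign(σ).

Orbit of 40 under x↦17x: [40, 44, 6, 49, 38, 10, 11]… (length divides ord_53(17)).
Cycle lengths of π_17 on ℤ/53ℤ: [26, 26, 1]; 3 cycles in total.
sign(π) = (−1)^{n − #cycles} = (−1)^{53−3} = (−1)^50 = +1.

+1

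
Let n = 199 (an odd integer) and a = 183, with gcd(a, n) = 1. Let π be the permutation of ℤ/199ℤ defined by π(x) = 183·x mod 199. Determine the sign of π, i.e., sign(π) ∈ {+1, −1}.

-1

Orbit of 135 under x↦183x: [135, 29, 133, 61, 19, 94, 88]… (length divides ord_199(183)).
The orbit structure of x ↦ 183x mod 199: 2 orbits of sizes [198, 1].
n − c = 199 − 2 = 197; sign = (−1)^197 = -1.
Zolotarev: (183|199) = -1, matching the cycle-count sign.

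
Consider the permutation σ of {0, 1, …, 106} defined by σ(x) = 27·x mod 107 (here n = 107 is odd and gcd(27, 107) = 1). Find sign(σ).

+1

Orbit of 25 under x↦27x: [25, 33, 35, 89, 49, 39, 90]… (length divides ord_107(27)).
3 cycles of lengths [53, 53, 1].
107 − 3 = 104 transpositions; sign(π) = (−1)^104 = +1.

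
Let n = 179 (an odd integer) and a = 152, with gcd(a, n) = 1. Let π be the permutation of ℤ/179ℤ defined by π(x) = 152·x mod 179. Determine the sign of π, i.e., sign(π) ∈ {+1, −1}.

-1

Trace 175: π^k(175) = [175, 108, 127, 151, 40, 173, 162] for k=0..6.
The orbit structure of x ↦ 152x mod 179: 2 orbits of sizes [178, 1].
Σ(ℓ_i−1) = 179−2 = 177; sign = (−1)^177 = -1.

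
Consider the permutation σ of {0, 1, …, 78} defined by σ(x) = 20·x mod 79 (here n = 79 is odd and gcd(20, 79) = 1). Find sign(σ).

Start at x=4: 4 → 1 → 20 → 5 → 21 → 25 → 26 → … (one orbit).
Decompose π into cycles: lengths [39, 39, 1] (3 cycles, including the fixed point 0).
sign(π) = (−1)^{n − #cycles} = (−1)^{79−3} = (−1)^76 = +1.
Zolotarev: (20|79) = +1, matching the cycle-count sign.

+1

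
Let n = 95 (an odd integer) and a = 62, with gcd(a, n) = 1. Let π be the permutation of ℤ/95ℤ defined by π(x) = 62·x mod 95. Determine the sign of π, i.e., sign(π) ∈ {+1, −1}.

-1

Trace 28: π^k(28) = [28, 26, 92, 4, 58, 81, 82] for k=0..6.
Cycle type of π: 36×2 + 9×2 + 4 + 1; total 6 cycles.
n − c = 95 − 6 = 89; sign = (−1)^89 = -1.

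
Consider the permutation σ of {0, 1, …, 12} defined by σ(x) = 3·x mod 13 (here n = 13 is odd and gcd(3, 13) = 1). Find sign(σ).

+1

Orbit of 9 under x↦3x: [9, 1, 3]… (length divides ord_13(3)).
Cycle type of π: 3×4 + 1; total 5 cycles.
n − c = 13 − 5 = 8; sign = (−1)^8 = +1.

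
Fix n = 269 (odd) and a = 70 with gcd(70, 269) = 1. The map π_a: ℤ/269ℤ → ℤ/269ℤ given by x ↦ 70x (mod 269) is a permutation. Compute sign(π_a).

Trace 44: π^k(44) = [44, 121, 131, 24, 66, 47, 62] for k=0..6.
The orbit structure of x ↦ 70x mod 269: 5 orbits of sizes [67, 67, 67, 67, 1].
n − c = 269 − 5 = 264; sign = (−1)^264 = +1.
The Jacobi symbol (70|269) = +1 (Zolotarev) agrees.

+1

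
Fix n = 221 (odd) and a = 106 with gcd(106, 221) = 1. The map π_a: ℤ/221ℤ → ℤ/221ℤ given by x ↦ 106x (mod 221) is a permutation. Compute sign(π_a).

-1

Orbit of 1 under x↦106x: [1, 106, 186, 47, 120, 123, 220]… (length divides ord_221(106)).
π_106 has 22 disjoint cycles with lengths [12, 12, 12, 12, 12, 12, 12, 12, 12, 12, 12, 12, 12, 12, 12, 12, 12, 4, 4, 4, 4, 1] on {0,…,220}.
sign(π) = (−1)^{n − #cycles} = (−1)^{221−22} = (−1)^199 = -1.
(106|221)_J = -1 (Zolotarev's lemma cross-check).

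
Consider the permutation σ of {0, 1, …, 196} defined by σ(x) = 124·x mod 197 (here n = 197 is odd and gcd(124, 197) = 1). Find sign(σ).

Start at x=123: 123 → 83 → 48 → 42 → 86 → 26 → 72 → … (one orbit).
2 cycles of lengths [196, 1].
With 2 cycles on 197 points, sign = (−1)^{197−2} = -1.

-1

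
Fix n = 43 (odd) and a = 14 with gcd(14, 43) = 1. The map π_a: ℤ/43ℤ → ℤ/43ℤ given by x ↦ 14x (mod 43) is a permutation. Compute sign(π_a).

Trace 15: π^k(15) = [15, 38, 16, 9, 40, 1, 14] for k=0..6.
π_14 has 3 disjoint cycles with lengths [21, 21, 1] on {0,…,42}.
sign(π) = (−1)^{n − #cycles} = (−1)^{43−3} = (−1)^40 = +1.

+1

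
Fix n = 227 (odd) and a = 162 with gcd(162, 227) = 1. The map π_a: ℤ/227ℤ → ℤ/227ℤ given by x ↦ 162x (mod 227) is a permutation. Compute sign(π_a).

-1

Trace 60: π^k(60) = [60, 186, 168, 203, 198, 69, 55] for k=0..6.
The orbit structure of x ↦ 162x mod 227: 2 orbits of sizes [226, 1].
227 − 2 = 225 transpositions; sign(π) = (−1)^225 = -1.
(162|227)_J = -1 (Zolotarev's lemma cross-check).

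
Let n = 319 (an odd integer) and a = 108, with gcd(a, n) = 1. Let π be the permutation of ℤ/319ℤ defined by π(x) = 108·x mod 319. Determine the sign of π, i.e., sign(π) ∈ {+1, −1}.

Trace 80: π^k(80) = [80, 27, 45, 75, 125, 102, 170] for k=0..6.
Cycle type of π: 140×2 + 28 + 5×2 + 1; total 6 cycles.
Σ(ℓ_i−1) = 319−6 = 313; sign = (−1)^313 = -1.

-1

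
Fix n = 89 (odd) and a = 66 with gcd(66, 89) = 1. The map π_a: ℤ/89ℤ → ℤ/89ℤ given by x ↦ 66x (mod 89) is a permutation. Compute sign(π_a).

-1

Start at x=49: 49 → 30 → 22 → 28 → 68 → 38 → 16 → … (one orbit).
2 cycles of lengths [88, 1].
sign(π) = (−1)^{n − #cycles} = (−1)^{89−2} = (−1)^87 = -1.
Check: (66/89) = -1 by Zolotarev.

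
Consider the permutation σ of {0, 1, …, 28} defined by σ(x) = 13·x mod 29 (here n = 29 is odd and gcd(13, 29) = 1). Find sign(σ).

Trace 13: π^k(13) = [13, 24, 22, 25, 6, 20, 28] for k=0..6.
The orbit structure of x ↦ 13x mod 29: 3 orbits of sizes [14, 14, 1].
3 cycles on 29: each ℓ→(−1)^(ℓ−1), product (−1)^26 = +1.

+1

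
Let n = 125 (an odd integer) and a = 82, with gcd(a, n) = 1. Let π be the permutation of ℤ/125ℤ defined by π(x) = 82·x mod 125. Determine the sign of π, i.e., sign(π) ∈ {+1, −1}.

-1

Start at x=1: 1 → 82 → 99 → 118 → 51 → 57 → 49 → … (one orbit).
Cycle lengths of π_82 on ℤ/125ℤ: [20, 20, 20, 20, 20, 4, 4, 4, 4, 4, 4, 1]; 12 cycles in total.
12 cycles on 125: each ℓ→(−1)^(ℓ−1), product (−1)^113 = -1.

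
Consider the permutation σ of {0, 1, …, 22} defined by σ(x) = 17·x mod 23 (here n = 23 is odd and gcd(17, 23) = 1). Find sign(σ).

-1

Start at x=11: 11 → 3 → 5 → 16 → 19 → 1 → 17 → … (one orbit).
Cycle type of π: 22 + 1; total 2 cycles.
With 2 cycles on 23 points, sign = (−1)^{23−2} = -1.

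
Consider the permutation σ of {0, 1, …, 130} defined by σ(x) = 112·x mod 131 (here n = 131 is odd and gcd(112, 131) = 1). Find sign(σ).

+1

Trace 52: π^k(52) = [52, 60, 39, 45, 62, 1, 112] for k=0..6.
Decompose π into cycles: lengths [13, 13, 13, 13, 13, 13, 13, 13, 13, 13, 1] (11 cycles, including the fixed point 0).
sign(π) = (−1)^{n − #cycles} = (−1)^{131−11} = (−1)^120 = +1.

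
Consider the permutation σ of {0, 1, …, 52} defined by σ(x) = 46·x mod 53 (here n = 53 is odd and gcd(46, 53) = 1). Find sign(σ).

+1

Orbit of 49 under x↦46x: [49, 28, 16, 47, 42, 24, 44]… (length divides ord_53(46)).
Cycle lengths of π_46 on ℤ/53ℤ: [13, 13, 13, 13, 1]; 5 cycles in total.
53 − 5 = 48 transpositions; sign(π) = (−1)^48 = +1.
Check: (46/53) = +1 by Zolotarev.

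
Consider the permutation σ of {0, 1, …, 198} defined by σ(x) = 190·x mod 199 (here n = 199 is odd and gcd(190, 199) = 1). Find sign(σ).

Start at x=188: 188 → 99 → 104 → 59 → 66 → 3 → 172 → … (one orbit).
Decompose π into cycles: lengths [198, 1] (2 cycles, including the fixed point 0).
sign(π) = (−1)^{n − #cycles} = (−1)^{199−2} = (−1)^197 = -1.
The Jacobi symbol (190|199) = -1 (Zolotarev) agrees.

-1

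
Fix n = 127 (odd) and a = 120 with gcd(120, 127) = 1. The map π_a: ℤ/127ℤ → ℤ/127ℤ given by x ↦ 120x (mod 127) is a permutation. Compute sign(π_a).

Orbit of 34 under x↦120x: [34, 16, 15, 22, 100, 62, 74]… (length divides ord_127(120)).
Cycle lengths of π_120 on ℤ/127ℤ: [63, 63, 1]; 3 cycles in total.
sign(π) = (−1)^{n − #cycles} = (−1)^{127−3} = (−1)^124 = +1.
Via Zolotarev, sign(π_{120}) = (120|127) = +1.

+1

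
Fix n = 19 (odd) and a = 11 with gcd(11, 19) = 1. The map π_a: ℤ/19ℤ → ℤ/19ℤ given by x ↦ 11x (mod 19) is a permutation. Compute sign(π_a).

Start at x=7: 7 → 1 → 11 → 7 (one orbit).
7 cycles of lengths [3, 3, 3, 3, 3, 3, 1].
19 − 7 = 12 transpositions; sign(π) = (−1)^12 = +1.
The Jacobi symbol (11|19) = +1 (Zolotarev) agrees.

+1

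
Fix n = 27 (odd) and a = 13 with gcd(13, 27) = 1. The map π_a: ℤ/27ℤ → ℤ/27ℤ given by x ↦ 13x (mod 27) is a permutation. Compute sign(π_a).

+1

Trace 10: π^k(10) = [10, 22, 16, 19, 4, 25, 1] for k=0..6.
Cycle type of π: 9×2 + 3×2 + 1×3; total 7 cycles.
27 − 7 = 20 transpositions; sign(π) = (−1)^20 = +1.
Check: (13/27) = +1 by Zolotarev.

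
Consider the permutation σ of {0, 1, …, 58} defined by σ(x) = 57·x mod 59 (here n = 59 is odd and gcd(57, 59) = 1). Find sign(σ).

+1

Orbit of 15 under x↦57x: [15, 29, 1, 57, 4, 51, 16]… (length divides ord_59(57)).
The orbit structure of x ↦ 57x mod 59: 3 orbits of sizes [29, 29, 1].
n − c = 59 − 3 = 56; sign = (−1)^56 = +1.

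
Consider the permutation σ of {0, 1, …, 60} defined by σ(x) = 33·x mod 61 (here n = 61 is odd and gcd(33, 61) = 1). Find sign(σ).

-1

Start at x=52: 52 → 8 → 20 → 50 → 3 → 38 → 34 → … (one orbit).
Cycle type of π: 20×3 + 1; total 4 cycles.
n − c = 61 − 4 = 57; sign = (−1)^57 = -1.
Zolotarev: (33|61) = -1, matching the cycle-count sign.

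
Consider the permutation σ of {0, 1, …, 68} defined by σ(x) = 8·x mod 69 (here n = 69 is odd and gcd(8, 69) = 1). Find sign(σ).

Orbit of 26 under x↦8x: [26, 1, 8, 64, 29, 25, 62]… (length divides ord_69(8)).
The orbit structure of x ↦ 8x mod 69: 6 orbits of sizes [22, 22, 11, 11, 2, 1].
6 cycles on 69: each ℓ→(−1)^(ℓ−1), product (−1)^63 = -1.
Via Zolotarev, sign(π_{8}) = (8|69) = -1.

-1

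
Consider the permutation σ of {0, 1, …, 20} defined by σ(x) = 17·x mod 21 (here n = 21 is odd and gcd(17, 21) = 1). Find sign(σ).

Start at x=1: 1 → 17 → 16 → 20 → 4 → 5 → 1 (one orbit).
Decompose π into cycles: lengths [6, 6, 6, 2, 1] (5 cycles, including the fixed point 0).
n − c = 21 − 5 = 16; sign = (−1)^16 = +1.

+1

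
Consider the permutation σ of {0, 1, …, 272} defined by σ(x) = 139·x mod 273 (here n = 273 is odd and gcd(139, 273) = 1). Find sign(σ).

-1

Start at x=139: 139 → 211 → 118 → 22 → 55 → 1 → 139 (one orbit).
π_139 has 60 disjoint cycles with lengths [6, 6, 6, 6, 6, 6, 6, 6, 6, 6, 6, 6, 6, 6, 6, 6, 6, 6, 6, 6, 6, 6, 6, 6, 6, 6, 6, 6, 6, 6, 6, 6, 6, 6, 6, 6, 3, 3, 3, 3, 3, 3, 3, 3, 3, 3, 3, 3, 2, 2, 2, 2, 2, 2, 2, 2, 2, 1, 1, 1] on {0,…,272}.
n − c = 273 − 60 = 213; sign = (−1)^213 = -1.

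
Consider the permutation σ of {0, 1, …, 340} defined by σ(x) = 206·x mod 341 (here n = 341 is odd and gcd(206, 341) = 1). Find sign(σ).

Orbit of 113 under x↦206x: [113, 90, 126, 40, 56, 283, 328]… (length divides ord_341(206)).
π_206 has 14 disjoint cycles with lengths [30, 30, 30, 30, 30, 30, 30, 30, 30, 30, 15, 15, 10, 1] on {0,…,340}.
sign(π) = (−1)^{n − #cycles} = (−1)^{341−14} = (−1)^327 = -1.
Via Zolotarev, sign(π_{206}) = (206|341) = -1.

-1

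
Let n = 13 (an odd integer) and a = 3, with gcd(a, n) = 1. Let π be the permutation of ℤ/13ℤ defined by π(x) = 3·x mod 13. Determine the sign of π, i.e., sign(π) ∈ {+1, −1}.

+1

Orbit of 1 under x↦3x: [1, 3, 9]… (length divides ord_13(3)).
Cycle lengths of π_3 on ℤ/13ℤ: [3, 3, 3, 3, 1]; 5 cycles in total.
With 5 cycles on 13 points, sign = (−1)^{13−5} = +1.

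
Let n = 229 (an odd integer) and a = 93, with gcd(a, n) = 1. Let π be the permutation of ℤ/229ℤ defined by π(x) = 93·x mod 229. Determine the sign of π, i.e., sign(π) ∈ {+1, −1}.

Start at x=169: 169 → 145 → 203 → 101 → 4 → 143 → 17 → … (one orbit).
Decompose π into cycles: lengths [76, 76, 76, 1] (4 cycles, including the fixed point 0).
4 cycles on 229: each ℓ→(−1)^(ℓ−1), product (−1)^225 = -1.
Check: (93/229) = -1 by Zolotarev.

-1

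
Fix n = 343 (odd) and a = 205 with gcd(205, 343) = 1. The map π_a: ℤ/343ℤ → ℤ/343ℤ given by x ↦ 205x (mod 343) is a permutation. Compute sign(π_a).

+1

Start at x=277: 277 → 190 → 191 → 53 → 232 → 226 → 25 → … (one orbit).
The orbit structure of x ↦ 205x mod 343: 7 orbits of sizes [147, 147, 21, 21, 3, 3, 1].
With 7 cycles on 343 points, sign = (−1)^{343−7} = +1.
Via Zolotarev, sign(π_{205}) = (205|343) = +1.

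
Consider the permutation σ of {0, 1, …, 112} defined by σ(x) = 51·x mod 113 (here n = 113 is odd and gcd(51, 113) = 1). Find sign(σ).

Start at x=102: 102 → 4 → 91 → 8 → 69 → 16 → 25 → … (one orbit).
The orbit structure of x ↦ 51x mod 113: 3 orbits of sizes [56, 56, 1].
sign(π) = (−1)^{n − #cycles} = (−1)^{113−3} = (−1)^110 = +1.

+1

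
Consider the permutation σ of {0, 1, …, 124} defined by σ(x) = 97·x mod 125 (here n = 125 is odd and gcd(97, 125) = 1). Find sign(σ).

Orbit of 36 under x↦97x: [36, 117, 99, 103, 116, 2, 69]… (length divides ord_125(97)).
The orbit structure of x ↦ 97x mod 125: 4 orbits of sizes [100, 20, 4, 1].
4 cycles on 125: each ℓ→(−1)^(ℓ−1), product (−1)^121 = -1.

-1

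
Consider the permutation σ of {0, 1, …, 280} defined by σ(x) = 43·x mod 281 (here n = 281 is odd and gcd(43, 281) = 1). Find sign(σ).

+1

Trace 246: π^k(246) = [246, 181, 196, 279, 195, 236, 32] for k=0..6.
π_43 has 5 disjoint cycles with lengths [70, 70, 70, 70, 1] on {0,…,280}.
5 cycles on 281: each ℓ→(−1)^(ℓ−1), product (−1)^276 = +1.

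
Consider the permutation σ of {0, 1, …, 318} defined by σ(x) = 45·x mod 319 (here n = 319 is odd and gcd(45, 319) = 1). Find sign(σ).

+1

Start at x=111: 111 → 210 → 199 → 23 → 78 → 1 → 45 → 111 (one orbit).
Cycle lengths of π_45 on ℤ/319ℤ: [7, 7, 7, 7, 7, 7, 7, 7, 7, 7, 7, 7, 7, 7, 7, 7, 7, 7, 7, 7, 7, 7, 7, 7, 7, 7, 7, 7, 7, 7, 7, 7, 7, 7, 7, 7, 7, 7, 7, 7, 7, 7, 7, 7, 1, 1, 1, 1, 1, 1, 1, 1, 1, 1, 1]; 55 cycles in total.
55 cycles on 319: each ℓ→(−1)^(ℓ−1), product (−1)^264 = +1.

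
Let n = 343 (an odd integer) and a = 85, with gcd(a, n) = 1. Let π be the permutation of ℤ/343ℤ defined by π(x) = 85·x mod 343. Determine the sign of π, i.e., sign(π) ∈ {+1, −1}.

+1

Orbit of 260 under x↦85x: [260, 148, 232, 169, 302, 288, 127]… (length divides ord_343(85)).
19 cycles of lengths [49, 49, 49, 49, 49, 49, 7, 7, 7, 7, 7, 7, 1, 1, 1, 1, 1, 1, 1].
19 cycles on 343: each ℓ→(−1)^(ℓ−1), product (−1)^324 = +1.
The Jacobi symbol (85|343) = +1 (Zolotarev) agrees.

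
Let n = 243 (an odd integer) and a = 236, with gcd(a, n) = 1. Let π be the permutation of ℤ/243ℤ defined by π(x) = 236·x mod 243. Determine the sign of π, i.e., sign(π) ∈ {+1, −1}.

Trace 143: π^k(143) = [143, 214, 203, 37, 227, 112, 188] for k=0..6.
Cycle lengths of π_236 on ℤ/243ℤ: [162, 54, 18, 6, 2, 1]; 6 cycles in total.
6 cycles on 243: each ℓ→(−1)^(ℓ−1), product (−1)^237 = -1.
Via Zolotarev, sign(π_{236}) = (236|243) = -1.

-1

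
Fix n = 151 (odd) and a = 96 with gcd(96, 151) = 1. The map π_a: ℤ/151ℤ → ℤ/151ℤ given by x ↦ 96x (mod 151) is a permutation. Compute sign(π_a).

-1

Trace 7: π^k(7) = [7, 68, 35, 38, 24, 39, 120] for k=0..6.
π_96 has 2 disjoint cycles with lengths [150, 1] on {0,…,150}.
Σ(ℓ_i−1) = 151−2 = 149; sign = (−1)^149 = -1.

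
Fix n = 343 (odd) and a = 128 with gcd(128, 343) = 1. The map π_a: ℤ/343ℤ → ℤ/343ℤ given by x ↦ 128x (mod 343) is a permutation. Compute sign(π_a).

Orbit of 30 under x↦128x: [30, 67, 1, 128, 263, 50, 226]… (length divides ord_343(128)).
π_128 has 31 disjoint cycles with lengths [21, 21, 21, 21, 21, 21, 21, 21, 21, 21, 21, 21, 21, 21, 3, 3, 3, 3, 3, 3, 3, 3, 3, 3, 3, 3, 3, 3, 3, 3, 1] on {0,…,342}.
sign(π) = (−1)^{n − #cycles} = (−1)^{343−31} = (−1)^312 = +1.
Zolotarev: (128|343) = +1, matching the cycle-count sign.

+1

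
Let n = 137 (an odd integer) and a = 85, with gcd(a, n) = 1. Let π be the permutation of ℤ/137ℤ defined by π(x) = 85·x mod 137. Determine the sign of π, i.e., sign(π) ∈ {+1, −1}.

-1

Start at x=94: 94 → 44 → 41 → 60 → 31 → 32 → 117 → … (one orbit).
Decompose π into cycles: lengths [136, 1] (2 cycles, including the fixed point 0).
With 2 cycles on 137 points, sign = (−1)^{137−2} = -1.
The Jacobi symbol (85|137) = -1 (Zolotarev) agrees.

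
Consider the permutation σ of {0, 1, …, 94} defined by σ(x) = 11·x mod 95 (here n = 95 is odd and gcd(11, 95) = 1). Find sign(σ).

+1

Trace 11: π^k(11) = [11, 26, 1] for k=0..2.
Cycle type of π: 3×30 + 1×5; total 35 cycles.
n − c = 95 − 35 = 60; sign = (−1)^60 = +1.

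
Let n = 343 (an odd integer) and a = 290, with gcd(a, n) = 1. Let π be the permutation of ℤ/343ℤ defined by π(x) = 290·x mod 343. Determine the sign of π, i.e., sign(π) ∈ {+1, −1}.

-1

Start at x=260: 260 → 283 → 93 → 216 → 214 → 320 → 190 → … (one orbit).
Cycle type of π: 294 + 42 + 6 + 1; total 4 cycles.
343 − 4 = 339 transpositions; sign(π) = (−1)^339 = -1.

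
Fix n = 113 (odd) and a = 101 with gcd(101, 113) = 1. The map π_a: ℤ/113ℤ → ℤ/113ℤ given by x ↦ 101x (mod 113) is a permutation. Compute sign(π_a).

Start at x=41: 41 → 73 → 28 → 3 → 77 → 93 → 14 → … (one orbit).
Cycle lengths of π_101 on ℤ/113ℤ: [112, 1]; 2 cycles in total.
113 − 2 = 111 transpositions; sign(π) = (−1)^111 = -1.

-1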